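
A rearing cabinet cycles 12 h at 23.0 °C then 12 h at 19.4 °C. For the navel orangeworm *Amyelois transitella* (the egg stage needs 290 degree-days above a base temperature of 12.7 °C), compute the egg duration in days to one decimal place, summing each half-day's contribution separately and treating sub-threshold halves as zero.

34.1 days

Day half: max(0, 23.0 − 12.7) × 0.5 = 10.3 × 0.5 = 5.15 DD.
Night half: max(0, 19.4 − 12.7) × 0.5 = 6.7 × 0.5 = 3.35 DD.
Per 24 h: 8.50 DD/day.
Duration = 290 / 8.50 = 34.118 ≈ 34.1 days.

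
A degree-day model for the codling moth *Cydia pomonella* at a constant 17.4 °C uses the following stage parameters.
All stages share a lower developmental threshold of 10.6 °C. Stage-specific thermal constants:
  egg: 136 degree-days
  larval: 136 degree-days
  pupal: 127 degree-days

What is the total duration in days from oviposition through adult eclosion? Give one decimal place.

58.7 days

Daily accumulation at 17.4 °C = 17.4 − 10.6 = 6.8 DD/day.
Total K = 136 + 136 + 127 = 399 DD.
Total duration = 399 / 6.8 = 58.676 ≈ 58.7 days.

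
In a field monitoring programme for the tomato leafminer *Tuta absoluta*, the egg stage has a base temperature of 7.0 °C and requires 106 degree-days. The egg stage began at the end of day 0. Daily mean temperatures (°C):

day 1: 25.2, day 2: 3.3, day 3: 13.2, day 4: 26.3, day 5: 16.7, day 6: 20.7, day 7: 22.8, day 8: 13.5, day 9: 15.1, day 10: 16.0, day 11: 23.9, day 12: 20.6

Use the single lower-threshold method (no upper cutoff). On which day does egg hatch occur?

day 10

Daily DD above 7.0 °C: 18.2, 0.0, 6.2, 19.3, 9.7, 13.7, 15.8, 6.5, 8.1, 9.0, 16.9, 13.6.
Cumulative: 18.2, 18.2, 24.4, 43.7, 53.4, 67.1, 82.9, 89.4, 97.5, 106.5, 123.4, 137.0.
The total first reaches 106 DD on day 10.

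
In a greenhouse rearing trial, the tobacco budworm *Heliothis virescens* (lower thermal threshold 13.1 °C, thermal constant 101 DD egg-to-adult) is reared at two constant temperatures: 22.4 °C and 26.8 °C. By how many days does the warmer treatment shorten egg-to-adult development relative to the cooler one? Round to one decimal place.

At 22.4 °C: 101 / (22.4 − 13.1) = 101 / 9.3 = 10.860 d.
At 26.8 °C: 101 / (26.8 − 13.1) = 101 / 13.7 = 7.372 d.
Difference = |10.860 − 7.372| = 3.488 ≈ 3.5 days.

3.5 days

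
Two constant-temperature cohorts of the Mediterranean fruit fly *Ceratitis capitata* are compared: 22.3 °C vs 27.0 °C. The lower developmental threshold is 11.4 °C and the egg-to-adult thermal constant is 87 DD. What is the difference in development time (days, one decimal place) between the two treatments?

At 22.3 °C: 87 / (22.3 − 11.4) = 87 / 10.9 = 7.982 d.
At 27.0 °C: 87 / (27.0 − 11.4) = 87 / 15.6 = 5.577 d.
Difference = |7.982 − 5.577| = 2.405 ≈ 2.4 days.

2.4 days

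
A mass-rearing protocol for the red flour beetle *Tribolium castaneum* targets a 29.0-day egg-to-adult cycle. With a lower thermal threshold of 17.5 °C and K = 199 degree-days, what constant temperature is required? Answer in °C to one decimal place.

24.4 °C

Required daily accumulation = 199 / 29.0 = 6.862 DD/day.
T = T_base + 6.862 = 17.5 + 6.862 = 24.362 ≈ 24.4 °C.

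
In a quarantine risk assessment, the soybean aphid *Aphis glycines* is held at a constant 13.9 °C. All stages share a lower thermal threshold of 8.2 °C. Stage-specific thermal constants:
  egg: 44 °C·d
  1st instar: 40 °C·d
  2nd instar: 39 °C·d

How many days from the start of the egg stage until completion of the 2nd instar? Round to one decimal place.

Daily accumulation at 13.9 °C = 13.9 − 8.2 = 5.7 DD/day.
Total K = 44 + 40 + 39 = 123 DD.
Total duration = 123 / 5.7 = 21.579 ≈ 21.6 days.

21.6 days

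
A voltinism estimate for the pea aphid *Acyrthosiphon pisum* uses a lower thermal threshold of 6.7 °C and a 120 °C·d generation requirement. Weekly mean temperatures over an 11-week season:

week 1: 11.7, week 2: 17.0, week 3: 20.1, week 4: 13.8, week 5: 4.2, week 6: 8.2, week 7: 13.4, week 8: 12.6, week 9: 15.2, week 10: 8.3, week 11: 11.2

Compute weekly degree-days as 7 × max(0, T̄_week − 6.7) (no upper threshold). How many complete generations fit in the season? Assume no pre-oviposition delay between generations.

Weekly DD (7 × max(0, T̄ − 6.7)): 35.0, 72.1, 93.8, 49.7, 0.0, 10.5, 46.9, 41.3, 59.5, 11.2, 31.5.
Season total = 451.5 DD.
Complete generations = ⌊451.5 / 120⌋ = 3.

3 generations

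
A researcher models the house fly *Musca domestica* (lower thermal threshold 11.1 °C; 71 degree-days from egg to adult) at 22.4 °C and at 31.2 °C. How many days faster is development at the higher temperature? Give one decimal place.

At 22.4 °C: 71 / (22.4 − 11.1) = 71 / 11.3 = 6.283 d.
At 31.2 °C: 71 / (31.2 − 11.1) = 71 / 20.1 = 3.532 d.
Difference = |6.283 − 3.532| = 2.751 ≈ 2.8 days.

2.8 days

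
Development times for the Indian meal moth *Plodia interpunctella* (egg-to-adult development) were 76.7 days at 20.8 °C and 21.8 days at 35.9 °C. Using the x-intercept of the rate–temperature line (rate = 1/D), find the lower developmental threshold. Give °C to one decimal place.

14.8 °C

Equal thermal constants: D₁(T₁ − T_b) = D₂(T₂ − T_b).
76.7·(20.8 − T_b) = 21.8·(35.9 − T_b)
T_b = (76.7·20.8 − 21.8·35.9) / (76.7 − 21.8) = 812.74 / 54.9 = 14.804 °C ≈ 14.8 °C.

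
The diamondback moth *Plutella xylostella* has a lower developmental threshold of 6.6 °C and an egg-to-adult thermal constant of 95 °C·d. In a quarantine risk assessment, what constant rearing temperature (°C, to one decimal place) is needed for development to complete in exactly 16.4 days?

Required daily accumulation = 95 / 16.4 = 5.793 DD/day.
T = T_base + 5.793 = 6.6 + 5.793 = 12.393 ≈ 12.4 °C.

12.4 °C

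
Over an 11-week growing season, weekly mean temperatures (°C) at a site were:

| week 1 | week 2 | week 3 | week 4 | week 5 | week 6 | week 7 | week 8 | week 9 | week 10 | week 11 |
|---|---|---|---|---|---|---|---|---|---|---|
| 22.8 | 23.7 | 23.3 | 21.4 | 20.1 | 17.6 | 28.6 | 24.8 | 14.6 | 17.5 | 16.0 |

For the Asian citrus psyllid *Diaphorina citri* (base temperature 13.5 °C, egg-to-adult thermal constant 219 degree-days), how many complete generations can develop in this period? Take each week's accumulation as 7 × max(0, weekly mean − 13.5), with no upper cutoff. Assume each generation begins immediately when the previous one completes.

Weekly DD (7 × max(0, T̄ − 13.5)): 65.1, 71.4, 68.6, 55.3, 46.2, 28.7, 105.7, 79.1, 7.7, 28.0, 17.5.
Season total = 573.3 DD.
Complete generations = ⌊573.3 / 219⌋ = 2.

2 generations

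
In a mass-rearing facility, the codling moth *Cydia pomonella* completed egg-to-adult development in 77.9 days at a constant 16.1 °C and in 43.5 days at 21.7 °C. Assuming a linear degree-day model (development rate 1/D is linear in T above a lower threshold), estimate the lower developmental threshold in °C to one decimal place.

Linear rate model ⇒ the product D·(T − T_b) is constant across temperatures.
77.9·(16.1 − T_b) = 43.5·(21.7 − T_b)
T_b = (77.9·16.1 − 43.5·21.7) / (77.9 − 43.5) = 310.24 / 34.4 = 9.019 °C ≈ 9.0 °C.

9.0 °C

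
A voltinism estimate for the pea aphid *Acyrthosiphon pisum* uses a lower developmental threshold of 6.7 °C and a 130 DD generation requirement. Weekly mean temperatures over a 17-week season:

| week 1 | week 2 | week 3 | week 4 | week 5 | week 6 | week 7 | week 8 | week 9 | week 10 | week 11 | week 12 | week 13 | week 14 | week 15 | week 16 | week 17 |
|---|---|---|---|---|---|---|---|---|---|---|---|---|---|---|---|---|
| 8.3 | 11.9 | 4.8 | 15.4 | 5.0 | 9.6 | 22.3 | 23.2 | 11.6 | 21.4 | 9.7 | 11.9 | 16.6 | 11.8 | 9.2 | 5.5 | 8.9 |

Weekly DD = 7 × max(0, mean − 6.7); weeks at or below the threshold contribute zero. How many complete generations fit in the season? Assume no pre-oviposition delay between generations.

5 generations

Weekly DD (7 × max(0, T̄ − 6.7)): 11.2, 36.4, 0.0, 60.9, 0.0, 20.3, 109.2, 115.5, 34.3, 102.9, 21.0, 36.4, 69.3, 35.7, 17.5, 0.0, 15.4.
Season total = 686.0 DD.
Complete generations = ⌊686.0 / 130⌋ = 5.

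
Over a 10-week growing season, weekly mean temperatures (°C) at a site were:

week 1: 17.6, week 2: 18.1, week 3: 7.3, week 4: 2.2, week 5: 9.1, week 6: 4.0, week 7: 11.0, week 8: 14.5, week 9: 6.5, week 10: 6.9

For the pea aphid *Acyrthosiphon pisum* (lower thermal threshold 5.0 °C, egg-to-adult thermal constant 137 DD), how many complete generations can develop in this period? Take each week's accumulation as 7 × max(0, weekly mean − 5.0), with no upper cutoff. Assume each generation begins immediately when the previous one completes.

2 generations

Weekly DD (7 × max(0, T̄ − 5.0)): 88.2, 91.7, 16.1, 0.0, 28.7, 0.0, 42.0, 66.5, 10.5, 13.3.
Season total = 357.0 DD.
Complete generations = ⌊357.0 / 137⌋ = 2.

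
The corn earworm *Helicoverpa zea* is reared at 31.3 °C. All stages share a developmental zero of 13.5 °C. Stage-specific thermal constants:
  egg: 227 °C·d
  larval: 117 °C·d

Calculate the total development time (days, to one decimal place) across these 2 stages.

Daily accumulation at 31.3 °C = 31.3 − 13.5 = 17.8 DD/day.
Total K = 227 + 117 = 344 DD.
Total duration = 344 / 17.8 = 19.326 ≈ 19.3 days.

19.3 days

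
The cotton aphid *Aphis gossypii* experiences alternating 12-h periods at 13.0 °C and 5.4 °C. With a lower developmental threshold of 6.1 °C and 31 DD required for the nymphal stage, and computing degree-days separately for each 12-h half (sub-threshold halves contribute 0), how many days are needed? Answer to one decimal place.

9.0 days

Day half: max(0, 13.0 − 6.1) × 0.5 = 6.9 × 0.5 = 3.45 DD.
Night half: max(0, 5.4 − 6.1) × 0.5 = 0.0 × 0.5 = 0.00 DD.
Per 24 h: 3.45 DD/day.
Duration = 31 / 3.45 = 8.986 ≈ 9.0 days.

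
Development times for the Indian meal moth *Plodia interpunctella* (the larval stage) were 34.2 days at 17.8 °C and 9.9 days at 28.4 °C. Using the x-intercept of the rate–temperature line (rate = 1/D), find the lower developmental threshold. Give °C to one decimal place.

Under the model K = D·(T − T_b), so D₁·(T₁ − T_b) = D₂·(T₂ − T_b).
34.2·(17.8 − T_b) = 9.9·(28.4 − T_b)
T_b = (34.2·17.8 − 9.9·28.4) / (34.2 − 9.9) = 327.60 / 24.3 = 13.481 °C ≈ 13.5 °C.

13.5 °C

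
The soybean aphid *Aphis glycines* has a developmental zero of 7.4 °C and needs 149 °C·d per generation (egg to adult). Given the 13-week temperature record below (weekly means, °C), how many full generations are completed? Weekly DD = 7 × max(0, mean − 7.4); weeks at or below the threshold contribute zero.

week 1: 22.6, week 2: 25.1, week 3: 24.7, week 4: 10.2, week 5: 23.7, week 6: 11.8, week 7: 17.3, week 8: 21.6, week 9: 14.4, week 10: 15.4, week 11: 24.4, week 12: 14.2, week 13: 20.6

Weekly DD (7 × max(0, T̄ − 7.4)): 106.4, 123.9, 121.1, 19.6, 114.1, 30.8, 69.3, 99.4, 49.0, 56.0, 119.0, 47.6, 92.4.
Season total = 1048.6 DD.
Complete generations = ⌊1048.6 / 149⌋ = 7.

7 generations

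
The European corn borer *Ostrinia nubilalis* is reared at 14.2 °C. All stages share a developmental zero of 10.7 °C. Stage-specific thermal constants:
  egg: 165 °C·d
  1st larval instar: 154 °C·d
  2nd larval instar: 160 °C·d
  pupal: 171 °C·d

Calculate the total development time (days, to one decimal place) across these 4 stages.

185.7 days

Daily accumulation at 14.2 °C = 14.2 − 10.7 = 3.5 DD/day.
Total K = 165 + 154 + 160 + 171 = 650 DD.
Total duration = 650 / 3.5 = 185.714 ≈ 185.7 days.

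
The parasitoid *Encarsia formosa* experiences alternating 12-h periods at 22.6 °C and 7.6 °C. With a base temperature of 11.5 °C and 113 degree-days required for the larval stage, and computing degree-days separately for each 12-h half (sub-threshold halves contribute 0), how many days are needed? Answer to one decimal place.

Day half: max(0, 22.6 − 11.5) × 0.5 = 11.1 × 0.5 = 5.55 DD.
Night half: max(0, 7.6 − 11.5) × 0.5 = 0.0 × 0.5 = 0.00 DD.
Per 24 h: 5.55 DD/day.
Duration = 113 / 5.55 = 20.360 ≈ 20.4 days.

20.4 days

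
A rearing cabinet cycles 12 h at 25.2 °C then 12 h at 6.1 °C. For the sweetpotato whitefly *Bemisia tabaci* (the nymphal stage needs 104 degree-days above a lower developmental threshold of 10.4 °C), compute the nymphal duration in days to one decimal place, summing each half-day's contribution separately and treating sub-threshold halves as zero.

14.1 days

Day half: max(0, 25.2 − 10.4) × 0.5 = 14.8 × 0.5 = 7.40 DD.
Night half: max(0, 6.1 − 10.4) × 0.5 = 0.0 × 0.5 = 0.00 DD.
Per 24 h: 7.40 DD/day.
Duration = 104 / 7.40 = 14.054 ≈ 14.1 days.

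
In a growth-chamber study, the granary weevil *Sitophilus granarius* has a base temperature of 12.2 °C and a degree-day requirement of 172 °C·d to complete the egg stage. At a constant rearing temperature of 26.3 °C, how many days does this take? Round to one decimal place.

12.2 days

Daily accumulation = 26.3 − 12.2 = 14.1 DD/day.
Duration = 172 / 14.1 = 12.199 ≈ 12.2 days.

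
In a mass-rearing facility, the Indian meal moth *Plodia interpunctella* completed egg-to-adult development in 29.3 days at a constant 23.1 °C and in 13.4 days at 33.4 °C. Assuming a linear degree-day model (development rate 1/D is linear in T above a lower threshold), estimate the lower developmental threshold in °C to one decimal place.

14.4 °C

Equal thermal constants: D₁(T₁ − T_b) = D₂(T₂ − T_b).
29.3·(23.1 − T_b) = 13.4·(33.4 − T_b)
T_b = (29.3·23.1 − 13.4·33.4) / (29.3 − 13.4) = 229.27 / 15.9 = 14.419 °C ≈ 14.4 °C.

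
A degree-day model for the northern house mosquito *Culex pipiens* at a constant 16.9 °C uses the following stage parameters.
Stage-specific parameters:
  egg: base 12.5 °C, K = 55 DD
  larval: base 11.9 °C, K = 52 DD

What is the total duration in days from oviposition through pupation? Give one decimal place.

egg: 55 / (16.9 − 12.5) = 55 / 4.4 = 12.500 d.
larval: 52 / (16.9 − 11.9) = 52 / 5.0 = 10.400 d.
Sum = 22.900 ≈ 22.9 days.

22.9 days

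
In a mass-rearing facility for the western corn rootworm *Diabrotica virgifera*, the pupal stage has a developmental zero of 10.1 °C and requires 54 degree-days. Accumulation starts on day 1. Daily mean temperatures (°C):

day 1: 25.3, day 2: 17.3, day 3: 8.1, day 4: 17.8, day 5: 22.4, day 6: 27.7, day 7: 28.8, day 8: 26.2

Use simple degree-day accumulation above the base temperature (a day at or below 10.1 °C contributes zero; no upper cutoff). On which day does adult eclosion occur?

Daily DD above 10.1 °C: 15.2, 7.2, 0.0, 7.7, 12.3, 17.6, 18.7, 16.1.
Cumulative: 15.2, 22.4, 22.4, 30.1, 42.4, 60.0, 78.7, 94.8.
The total first reaches 54 DD on day 6.

day 6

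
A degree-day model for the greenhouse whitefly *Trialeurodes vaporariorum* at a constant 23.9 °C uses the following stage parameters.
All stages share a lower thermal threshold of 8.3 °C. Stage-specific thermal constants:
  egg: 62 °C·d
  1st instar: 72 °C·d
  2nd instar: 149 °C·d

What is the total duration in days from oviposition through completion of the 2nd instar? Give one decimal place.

18.1 days

Daily accumulation at 23.9 °C = 23.9 − 8.3 = 15.6 DD/day.
Total K = 62 + 72 + 149 = 283 DD.
Total duration = 283 / 15.6 = 18.141 ≈ 18.1 days.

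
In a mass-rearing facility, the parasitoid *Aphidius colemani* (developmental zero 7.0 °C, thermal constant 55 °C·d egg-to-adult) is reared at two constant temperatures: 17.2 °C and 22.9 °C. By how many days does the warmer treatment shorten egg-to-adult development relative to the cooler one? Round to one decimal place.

At 17.2 °C: 55 / (17.2 − 7.0) = 55 / 10.2 = 5.392 d.
At 22.9 °C: 55 / (22.9 − 7.0) = 55 / 15.9 = 3.459 d.
Difference = |5.392 − 3.459| = 1.933 ≈ 1.9 days.

1.9 days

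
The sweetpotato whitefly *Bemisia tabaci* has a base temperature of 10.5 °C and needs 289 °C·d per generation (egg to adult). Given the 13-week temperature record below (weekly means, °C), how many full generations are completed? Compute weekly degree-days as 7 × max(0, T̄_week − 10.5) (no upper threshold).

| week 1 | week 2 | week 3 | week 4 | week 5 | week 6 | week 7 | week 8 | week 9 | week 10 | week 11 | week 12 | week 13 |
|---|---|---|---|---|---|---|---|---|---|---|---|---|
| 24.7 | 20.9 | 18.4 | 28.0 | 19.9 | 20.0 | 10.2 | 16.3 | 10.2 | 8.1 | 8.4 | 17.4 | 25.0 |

2 generations

Weekly DD (7 × max(0, T̄ − 10.5)): 99.4, 72.8, 55.3, 122.5, 65.8, 66.5, 0.0, 40.6, 0.0, 0.0, 0.0, 48.3, 101.5.
Season total = 672.7 DD.
Complete generations = ⌊672.7 / 289⌋ = 2.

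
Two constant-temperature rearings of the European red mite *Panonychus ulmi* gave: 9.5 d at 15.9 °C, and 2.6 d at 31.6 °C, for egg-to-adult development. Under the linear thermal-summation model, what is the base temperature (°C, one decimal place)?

10.0 °C

Equal thermal constants: D₁(T₁ − T_b) = D₂(T₂ − T_b).
9.5·(15.9 − T_b) = 2.6·(31.6 − T_b)
T_b = (9.5·15.9 − 2.6·31.6) / (9.5 − 2.6) = 68.89 / 6.9 = 9.984 °C ≈ 10.0 °C.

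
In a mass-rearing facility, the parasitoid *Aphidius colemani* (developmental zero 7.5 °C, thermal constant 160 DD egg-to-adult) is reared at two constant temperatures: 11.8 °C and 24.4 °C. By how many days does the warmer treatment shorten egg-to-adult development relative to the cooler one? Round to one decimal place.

At 11.8 °C: 160 / (11.8 − 7.5) = 160 / 4.3 = 37.209 d.
At 24.4 °C: 160 / (24.4 − 7.5) = 160 / 16.9 = 9.467 d.
Difference = |37.209 − 9.467| = 27.742 ≈ 27.7 days.

27.7 days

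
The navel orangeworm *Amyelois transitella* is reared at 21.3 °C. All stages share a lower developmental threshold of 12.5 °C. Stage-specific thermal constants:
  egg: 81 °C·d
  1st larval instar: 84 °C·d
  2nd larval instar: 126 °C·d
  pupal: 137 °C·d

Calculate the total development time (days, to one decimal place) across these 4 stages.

Daily accumulation at 21.3 °C = 21.3 − 12.5 = 8.8 DD/day.
Total K = 81 + 84 + 126 + 137 = 428 DD.
Total duration = 428 / 8.8 = 48.636 ≈ 48.6 days.

48.6 days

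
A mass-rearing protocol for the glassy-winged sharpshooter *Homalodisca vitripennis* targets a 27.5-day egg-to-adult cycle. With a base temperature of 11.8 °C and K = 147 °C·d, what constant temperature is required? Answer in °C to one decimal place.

17.1 °C

Required daily accumulation = 147 / 27.5 = 5.345 DD/day.
T = T_base + 5.345 = 11.8 + 5.345 = 17.145 ≈ 17.1 °C.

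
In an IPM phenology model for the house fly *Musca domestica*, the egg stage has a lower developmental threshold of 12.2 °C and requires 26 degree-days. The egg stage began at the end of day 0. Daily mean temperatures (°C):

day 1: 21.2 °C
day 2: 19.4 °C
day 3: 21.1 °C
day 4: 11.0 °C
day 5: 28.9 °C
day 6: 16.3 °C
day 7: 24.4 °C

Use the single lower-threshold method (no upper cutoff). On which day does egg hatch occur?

Daily DD above 12.2 °C: 9.0, 7.2, 8.9, 0.0, 16.7, 4.1, 12.2.
Cumulative: 9.0, 16.2, 25.1, 25.1, 41.8, 45.9, 58.1.
The total first reaches 26 DD on day 5.

day 5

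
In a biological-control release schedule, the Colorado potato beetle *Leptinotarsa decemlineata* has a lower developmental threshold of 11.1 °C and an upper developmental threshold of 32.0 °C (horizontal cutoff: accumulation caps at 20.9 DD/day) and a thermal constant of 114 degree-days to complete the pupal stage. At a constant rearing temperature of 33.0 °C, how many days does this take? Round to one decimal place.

Temperature 33.0 °C exceeds the upper threshold, so daily accumulation caps at 32.0 − 11.1 = 20.9 DD/day.
Duration = 114 / 20.9 = 5.455 ≈ 5.5 days.

5.5 days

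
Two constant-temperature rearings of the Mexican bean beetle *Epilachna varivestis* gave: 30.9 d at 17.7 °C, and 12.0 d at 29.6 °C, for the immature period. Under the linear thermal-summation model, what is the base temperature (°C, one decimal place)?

10.1 °C

Equal thermal constants: D₁(T₁ − T_b) = D₂(T₂ − T_b).
30.9·(17.7 − T_b) = 12.0·(29.6 − T_b)
T_b = (30.9·17.7 − 12.0·29.6) / (30.9 − 12.0) = 191.73 / 18.9 = 10.144 °C ≈ 10.1 °C.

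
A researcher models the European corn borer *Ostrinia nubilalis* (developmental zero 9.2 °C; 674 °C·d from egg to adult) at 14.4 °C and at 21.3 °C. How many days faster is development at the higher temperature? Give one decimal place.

73.9 days

At 14.4 °C: 674 / (14.4 − 9.2) = 674 / 5.2 = 129.615 d.
At 21.3 °C: 674 / (21.3 − 9.2) = 674 / 12.1 = 55.702 d.
Difference = |129.615 − 55.702| = 73.913 ≈ 73.9 days.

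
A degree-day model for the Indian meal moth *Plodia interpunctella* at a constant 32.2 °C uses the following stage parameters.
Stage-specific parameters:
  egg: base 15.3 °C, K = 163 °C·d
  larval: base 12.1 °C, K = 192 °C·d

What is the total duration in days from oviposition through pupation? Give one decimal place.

egg: 163 / (32.2 − 15.3) = 163 / 16.9 = 9.645 d.
larval: 192 / (32.2 − 12.1) = 192 / 20.1 = 9.552 d.
Sum = 19.197 ≈ 19.2 days.

19.2 days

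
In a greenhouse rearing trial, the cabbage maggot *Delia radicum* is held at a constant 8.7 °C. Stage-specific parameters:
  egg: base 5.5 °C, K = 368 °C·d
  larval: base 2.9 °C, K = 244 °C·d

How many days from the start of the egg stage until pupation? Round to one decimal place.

egg: 368 / (8.7 − 5.5) = 368 / 3.2 = 115.000 d.
larval: 244 / (8.7 − 2.9) = 244 / 5.8 = 42.069 d.
Sum = 157.069 ≈ 157.1 days.

157.1 days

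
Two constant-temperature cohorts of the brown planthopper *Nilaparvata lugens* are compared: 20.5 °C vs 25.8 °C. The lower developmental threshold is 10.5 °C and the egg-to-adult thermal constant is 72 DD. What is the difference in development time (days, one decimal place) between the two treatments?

2.5 days

At 20.5 °C: 72 / (20.5 − 10.5) = 72 / 10.0 = 7.200 d.
At 25.8 °C: 72 / (25.8 − 10.5) = 72 / 15.3 = 4.706 d.
Difference = |7.200 − 4.706| = 2.494 ≈ 2.5 days.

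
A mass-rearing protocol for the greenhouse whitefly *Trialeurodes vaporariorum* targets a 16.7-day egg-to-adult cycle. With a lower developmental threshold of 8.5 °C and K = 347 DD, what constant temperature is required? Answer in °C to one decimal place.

Required daily accumulation = 347 / 16.7 = 20.778 DD/day.
T = T_base + 20.778 = 8.5 + 20.778 = 29.278 ≈ 29.3 °C.

29.3 °C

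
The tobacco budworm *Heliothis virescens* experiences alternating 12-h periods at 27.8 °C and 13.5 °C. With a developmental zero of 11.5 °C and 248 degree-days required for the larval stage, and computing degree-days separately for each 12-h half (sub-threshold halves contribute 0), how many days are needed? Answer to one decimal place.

27.1 days

Day half: max(0, 27.8 − 11.5) × 0.5 = 16.3 × 0.5 = 8.15 DD.
Night half: max(0, 13.5 − 11.5) × 0.5 = 2.0 × 0.5 = 1.00 DD.
Per 24 h: 9.15 DD/day.
Duration = 248 / 9.15 = 27.104 ≈ 27.1 days.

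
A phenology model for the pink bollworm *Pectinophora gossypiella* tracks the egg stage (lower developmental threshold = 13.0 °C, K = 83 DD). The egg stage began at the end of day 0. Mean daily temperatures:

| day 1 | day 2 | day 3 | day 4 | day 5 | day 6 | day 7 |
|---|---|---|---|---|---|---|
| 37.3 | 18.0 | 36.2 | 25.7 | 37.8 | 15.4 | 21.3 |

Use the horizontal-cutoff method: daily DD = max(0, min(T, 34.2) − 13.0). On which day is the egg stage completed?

day 6

Daily DD above 13.0 °C (capped at 21.2): 21.2, 5.0, 21.2, 12.7, 21.2, 2.4, 8.3.
Cumulative: 21.2, 26.2, 47.4, 60.1, 81.3, 83.7, 92.0.
The total first reaches 83 DD on day 6.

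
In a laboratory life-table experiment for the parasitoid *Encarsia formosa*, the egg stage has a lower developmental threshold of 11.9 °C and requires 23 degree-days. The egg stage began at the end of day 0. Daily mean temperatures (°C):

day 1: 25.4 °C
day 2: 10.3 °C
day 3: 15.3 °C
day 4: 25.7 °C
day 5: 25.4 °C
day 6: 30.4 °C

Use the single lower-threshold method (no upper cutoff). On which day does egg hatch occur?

Daily DD above 11.9 °C: 13.5, 0.0, 3.4, 13.8, 13.5, 18.5.
Cumulative: 13.5, 13.5, 16.9, 30.7, 44.2, 62.7.
The total first reaches 23 DD on day 4.

day 4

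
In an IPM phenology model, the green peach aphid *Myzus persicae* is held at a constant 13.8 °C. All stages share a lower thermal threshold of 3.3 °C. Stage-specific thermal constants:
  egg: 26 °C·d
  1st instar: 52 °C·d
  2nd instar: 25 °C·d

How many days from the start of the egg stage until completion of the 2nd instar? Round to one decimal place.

9.8 days

Daily accumulation at 13.8 °C = 13.8 − 3.3 = 10.5 DD/day.
Total K = 26 + 52 + 25 = 103 DD.
Total duration = 103 / 10.5 = 9.810 ≈ 9.8 days.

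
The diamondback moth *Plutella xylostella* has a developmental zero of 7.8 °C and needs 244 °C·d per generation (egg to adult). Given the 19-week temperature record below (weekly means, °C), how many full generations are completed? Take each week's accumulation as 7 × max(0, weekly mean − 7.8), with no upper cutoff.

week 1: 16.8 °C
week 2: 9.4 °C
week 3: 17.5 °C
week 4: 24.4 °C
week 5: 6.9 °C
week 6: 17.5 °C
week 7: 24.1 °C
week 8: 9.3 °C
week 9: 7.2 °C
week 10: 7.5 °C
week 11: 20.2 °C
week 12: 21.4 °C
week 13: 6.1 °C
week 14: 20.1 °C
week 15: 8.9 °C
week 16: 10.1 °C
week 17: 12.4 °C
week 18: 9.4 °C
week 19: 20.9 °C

3 generations

Weekly DD (7 × max(0, T̄ − 7.8)): 63.0, 11.2, 67.9, 116.2, 0.0, 67.9, 114.1, 10.5, 0.0, 0.0, 86.8, 95.2, 0.0, 86.1, 7.7, 16.1, 32.2, 11.2, 91.7.
Season total = 877.8 DD.
Complete generations = ⌊877.8 / 244⌋ = 3.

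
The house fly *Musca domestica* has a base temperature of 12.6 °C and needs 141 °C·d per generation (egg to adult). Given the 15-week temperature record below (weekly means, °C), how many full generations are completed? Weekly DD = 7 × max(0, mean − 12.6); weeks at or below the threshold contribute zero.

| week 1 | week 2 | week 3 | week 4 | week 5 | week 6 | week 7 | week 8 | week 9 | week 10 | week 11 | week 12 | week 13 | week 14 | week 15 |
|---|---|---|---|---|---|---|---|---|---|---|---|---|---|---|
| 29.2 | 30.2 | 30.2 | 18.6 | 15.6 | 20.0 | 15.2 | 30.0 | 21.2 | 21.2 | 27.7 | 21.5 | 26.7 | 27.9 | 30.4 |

Weekly DD (7 × max(0, T̄ − 12.6)): 116.2, 123.2, 123.2, 42.0, 21.0, 51.8, 18.2, 121.8, 60.2, 60.2, 105.7, 62.3, 98.7, 107.1, 124.6.
Season total = 1236.2 DD.
Complete generations = ⌊1236.2 / 141⌋ = 8.

8 generations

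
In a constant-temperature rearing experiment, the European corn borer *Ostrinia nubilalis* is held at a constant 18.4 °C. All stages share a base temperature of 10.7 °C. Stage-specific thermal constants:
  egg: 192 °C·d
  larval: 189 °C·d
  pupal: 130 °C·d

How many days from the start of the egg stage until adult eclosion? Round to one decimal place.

66.4 days

Daily accumulation at 18.4 °C = 18.4 − 10.7 = 7.7 DD/day.
Total K = 192 + 189 + 130 = 511 DD.
Total duration = 511 / 7.7 = 66.364 ≈ 66.4 days.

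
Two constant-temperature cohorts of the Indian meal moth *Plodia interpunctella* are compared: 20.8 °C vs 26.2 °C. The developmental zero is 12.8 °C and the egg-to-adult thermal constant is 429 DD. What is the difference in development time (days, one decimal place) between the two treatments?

21.6 days

At 20.8 °C: 429 / (20.8 − 12.8) = 429 / 8.0 = 53.625 d.
At 26.2 °C: 429 / (26.2 − 12.8) = 429 / 13.4 = 32.015 d.
Difference = |53.625 − 32.015| = 21.610 ≈ 21.6 days.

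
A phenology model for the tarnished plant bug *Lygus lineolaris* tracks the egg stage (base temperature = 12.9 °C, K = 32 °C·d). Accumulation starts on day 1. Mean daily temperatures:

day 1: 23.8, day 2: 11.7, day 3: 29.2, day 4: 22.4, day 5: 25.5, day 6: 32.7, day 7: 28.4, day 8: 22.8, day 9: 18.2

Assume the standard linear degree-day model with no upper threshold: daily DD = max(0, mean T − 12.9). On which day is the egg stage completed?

Daily DD above 12.9 °C: 10.9, 0.0, 16.3, 9.5, 12.6, 19.8, 15.5, 9.9, 5.3.
Cumulative: 10.9, 10.9, 27.2, 36.7, 49.3, 69.1, 84.6, 94.5, 99.8.
The total first reaches 32 DD on day 4.

day 4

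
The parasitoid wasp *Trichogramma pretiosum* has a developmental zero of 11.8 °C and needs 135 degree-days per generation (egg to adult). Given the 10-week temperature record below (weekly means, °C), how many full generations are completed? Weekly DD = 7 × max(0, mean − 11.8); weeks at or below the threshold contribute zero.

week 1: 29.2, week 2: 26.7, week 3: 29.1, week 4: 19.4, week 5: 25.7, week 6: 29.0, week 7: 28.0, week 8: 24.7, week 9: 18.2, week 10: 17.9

6 generations

Weekly DD (7 × max(0, T̄ − 11.8)): 121.8, 104.3, 121.1, 53.2, 97.3, 120.4, 113.4, 90.3, 44.8, 42.7.
Season total = 909.3 DD.
Complete generations = ⌊909.3 / 135⌋ = 6.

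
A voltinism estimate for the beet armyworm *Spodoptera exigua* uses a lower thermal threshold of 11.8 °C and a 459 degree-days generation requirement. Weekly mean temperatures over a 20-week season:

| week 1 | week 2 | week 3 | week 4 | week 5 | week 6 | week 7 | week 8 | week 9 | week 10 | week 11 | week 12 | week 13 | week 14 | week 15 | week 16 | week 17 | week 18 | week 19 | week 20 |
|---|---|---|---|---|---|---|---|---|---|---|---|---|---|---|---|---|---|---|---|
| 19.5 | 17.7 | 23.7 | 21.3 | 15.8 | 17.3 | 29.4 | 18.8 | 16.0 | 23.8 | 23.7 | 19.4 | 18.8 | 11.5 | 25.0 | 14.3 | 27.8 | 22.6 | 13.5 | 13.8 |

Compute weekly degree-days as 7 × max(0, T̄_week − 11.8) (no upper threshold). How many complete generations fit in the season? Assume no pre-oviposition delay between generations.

Weekly DD (7 × max(0, T̄ − 11.8)): 53.9, 41.3, 83.3, 66.5, 28.0, 38.5, 123.2, 49.0, 29.4, 84.0, 83.3, 53.2, 49.0, 0.0, 92.4, 17.5, 112.0, 75.6, 11.9, 14.0.
Season total = 1106.0 DD.
Complete generations = ⌊1106.0 / 459⌋ = 2.

2 generations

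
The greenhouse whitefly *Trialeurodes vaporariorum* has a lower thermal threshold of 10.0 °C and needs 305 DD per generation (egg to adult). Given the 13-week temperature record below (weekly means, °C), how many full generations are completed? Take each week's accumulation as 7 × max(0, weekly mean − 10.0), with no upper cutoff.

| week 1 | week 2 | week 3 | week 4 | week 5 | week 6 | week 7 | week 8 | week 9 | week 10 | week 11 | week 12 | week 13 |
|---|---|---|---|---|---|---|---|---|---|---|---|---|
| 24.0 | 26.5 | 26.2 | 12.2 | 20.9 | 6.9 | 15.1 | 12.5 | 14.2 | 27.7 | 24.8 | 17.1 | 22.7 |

Weekly DD (7 × max(0, T̄ − 10.0)): 98.0, 115.5, 113.4, 15.4, 76.3, 0.0, 35.7, 17.5, 29.4, 123.9, 103.6, 49.7, 88.9.
Season total = 867.3 DD.
Complete generations = ⌊867.3 / 305⌋ = 2.

2 generations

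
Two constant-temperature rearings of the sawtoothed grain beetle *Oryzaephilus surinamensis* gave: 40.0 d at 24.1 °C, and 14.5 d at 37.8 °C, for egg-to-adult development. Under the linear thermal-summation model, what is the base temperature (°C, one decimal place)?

Linear rate model ⇒ the product D·(T − T_b) is constant across temperatures.
40.0·(24.1 − T_b) = 14.5·(37.8 − T_b)
T_b = (40.0·24.1 − 14.5·37.8) / (40.0 − 14.5) = 415.90 / 25.5 = 16.310 °C ≈ 16.3 °C.

16.3 °C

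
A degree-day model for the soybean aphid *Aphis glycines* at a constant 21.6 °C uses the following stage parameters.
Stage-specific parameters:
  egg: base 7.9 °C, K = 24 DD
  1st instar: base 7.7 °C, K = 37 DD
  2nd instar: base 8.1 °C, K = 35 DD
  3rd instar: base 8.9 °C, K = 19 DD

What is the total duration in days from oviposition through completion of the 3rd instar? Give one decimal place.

egg: 24 / (21.6 − 7.9) = 24 / 13.7 = 1.752 d.
1st instar: 37 / (21.6 − 7.7) = 37 / 13.9 = 2.662 d.
2nd instar: 35 / (21.6 − 8.1) = 35 / 13.5 = 2.593 d.
3rd instar: 19 / (21.6 − 8.9) = 19 / 12.7 = 1.496 d.
Sum = 8.502 ≈ 8.5 days.

8.5 days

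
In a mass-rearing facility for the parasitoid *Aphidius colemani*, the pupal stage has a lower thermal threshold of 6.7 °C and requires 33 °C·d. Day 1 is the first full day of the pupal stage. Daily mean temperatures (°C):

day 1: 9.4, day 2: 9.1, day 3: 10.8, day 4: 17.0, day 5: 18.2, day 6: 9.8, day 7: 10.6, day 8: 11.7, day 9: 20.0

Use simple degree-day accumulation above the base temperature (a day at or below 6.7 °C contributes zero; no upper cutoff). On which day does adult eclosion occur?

Daily DD above 6.7 °C: 2.7, 2.4, 4.1, 10.3, 11.5, 3.1, 3.9, 5.0, 13.3.
Cumulative: 2.7, 5.1, 9.2, 19.5, 31.0, 34.1, 38.0, 43.0, 56.3.
The total first reaches 33 DD on day 6.

day 6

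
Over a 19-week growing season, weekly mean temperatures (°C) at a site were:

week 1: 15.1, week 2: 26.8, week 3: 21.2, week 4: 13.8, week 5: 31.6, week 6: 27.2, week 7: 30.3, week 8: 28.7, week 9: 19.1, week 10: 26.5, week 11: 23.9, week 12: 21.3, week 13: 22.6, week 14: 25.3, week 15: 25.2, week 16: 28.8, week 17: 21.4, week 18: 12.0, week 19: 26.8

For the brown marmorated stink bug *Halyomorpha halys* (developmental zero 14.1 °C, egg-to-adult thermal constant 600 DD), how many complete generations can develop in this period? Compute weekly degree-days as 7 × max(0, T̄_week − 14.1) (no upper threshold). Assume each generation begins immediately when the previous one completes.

Weekly DD (7 × max(0, T̄ − 14.1)): 7.0, 88.9, 49.7, 0.0, 122.5, 91.7, 113.4, 102.2, 35.0, 86.8, 68.6, 50.4, 59.5, 78.4, 77.7, 102.9, 51.1, 0.0, 88.9.
Season total = 1274.7 DD.
Complete generations = ⌊1274.7 / 600⌋ = 2.

2 generations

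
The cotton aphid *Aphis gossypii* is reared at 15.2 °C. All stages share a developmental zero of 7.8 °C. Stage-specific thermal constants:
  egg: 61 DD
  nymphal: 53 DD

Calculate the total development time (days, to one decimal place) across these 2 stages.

Daily accumulation at 15.2 °C = 15.2 − 7.8 = 7.4 DD/day.
Total K = 61 + 53 = 114 DD.
Total duration = 114 / 7.4 = 15.405 ≈ 15.4 days.

15.4 days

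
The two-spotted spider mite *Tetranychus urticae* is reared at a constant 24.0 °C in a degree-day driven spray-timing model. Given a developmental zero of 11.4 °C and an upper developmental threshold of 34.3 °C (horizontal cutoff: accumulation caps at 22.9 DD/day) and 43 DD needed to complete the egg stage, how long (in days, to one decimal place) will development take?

3.4 days

Daily accumulation = 24.0 − 11.4 = 12.6 DD/day.
Duration = 43 / 12.6 = 3.413 ≈ 3.4 days.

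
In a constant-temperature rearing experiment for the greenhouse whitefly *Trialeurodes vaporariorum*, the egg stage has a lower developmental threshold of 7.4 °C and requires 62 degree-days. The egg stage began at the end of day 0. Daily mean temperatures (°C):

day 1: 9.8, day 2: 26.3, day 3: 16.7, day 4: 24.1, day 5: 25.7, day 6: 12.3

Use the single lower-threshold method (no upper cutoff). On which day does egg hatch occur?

Daily DD above 7.4 °C: 2.4, 18.9, 9.3, 16.7, 18.3, 4.9.
Cumulative: 2.4, 21.3, 30.6, 47.3, 65.6, 70.5.
The total first reaches 62 DD on day 5.

day 5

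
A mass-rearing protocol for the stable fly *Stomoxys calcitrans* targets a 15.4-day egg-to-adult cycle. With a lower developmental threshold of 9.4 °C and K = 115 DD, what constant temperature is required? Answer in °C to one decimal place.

Required daily accumulation = 115 / 15.4 = 7.468 DD/day.
T = T_base + 7.468 = 9.4 + 7.468 = 16.868 ≈ 16.9 °C.

16.9 °C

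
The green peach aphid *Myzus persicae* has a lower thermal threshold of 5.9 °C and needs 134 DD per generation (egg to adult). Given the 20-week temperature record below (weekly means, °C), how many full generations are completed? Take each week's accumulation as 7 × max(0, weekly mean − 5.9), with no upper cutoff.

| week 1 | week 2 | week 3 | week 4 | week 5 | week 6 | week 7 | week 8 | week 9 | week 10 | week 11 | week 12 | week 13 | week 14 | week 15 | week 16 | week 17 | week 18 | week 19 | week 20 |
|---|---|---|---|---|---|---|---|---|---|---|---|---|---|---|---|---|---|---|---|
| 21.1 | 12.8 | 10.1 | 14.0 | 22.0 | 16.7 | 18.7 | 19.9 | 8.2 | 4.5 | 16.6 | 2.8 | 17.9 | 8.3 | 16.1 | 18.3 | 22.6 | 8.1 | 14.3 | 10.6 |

Weekly DD (7 × max(0, T̄ − 5.9)): 106.4, 48.3, 29.4, 56.7, 112.7, 75.6, 89.6, 98.0, 16.1, 0.0, 74.9, 0.0, 84.0, 16.8, 71.4, 86.8, 116.9, 15.4, 58.8, 32.9.
Season total = 1190.7 DD.
Complete generations = ⌊1190.7 / 134⌋ = 8.

8 generations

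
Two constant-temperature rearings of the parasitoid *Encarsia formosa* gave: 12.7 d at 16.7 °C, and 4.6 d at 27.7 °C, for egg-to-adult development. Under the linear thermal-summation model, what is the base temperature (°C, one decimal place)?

Equal thermal constants: D₁(T₁ − T_b) = D₂(T₂ − T_b).
12.7·(16.7 − T_b) = 4.6·(27.7 − T_b)
T_b = (12.7·16.7 − 4.6·27.7) / (12.7 − 4.6) = 84.67 / 8.1 = 10.453 °C ≈ 10.5 °C.

10.5 °C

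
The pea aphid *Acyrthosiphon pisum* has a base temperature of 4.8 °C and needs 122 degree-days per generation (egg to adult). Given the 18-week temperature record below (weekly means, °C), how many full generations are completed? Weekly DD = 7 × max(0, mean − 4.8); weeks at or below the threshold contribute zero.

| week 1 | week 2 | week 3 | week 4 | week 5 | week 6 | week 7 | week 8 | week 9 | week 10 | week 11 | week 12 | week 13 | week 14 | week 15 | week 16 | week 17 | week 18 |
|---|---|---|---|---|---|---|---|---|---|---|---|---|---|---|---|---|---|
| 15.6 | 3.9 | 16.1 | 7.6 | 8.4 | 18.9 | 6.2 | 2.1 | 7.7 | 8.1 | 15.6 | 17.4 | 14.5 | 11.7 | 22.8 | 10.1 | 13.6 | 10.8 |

7 generations

Weekly DD (7 × max(0, T̄ − 4.8)): 75.6, 0.0, 79.1, 19.6, 25.2, 98.7, 9.8, 0.0, 20.3, 23.1, 75.6, 88.2, 67.9, 48.3, 126.0, 37.1, 61.6, 42.0.
Season total = 898.1 DD.
Complete generations = ⌊898.1 / 122⌋ = 7.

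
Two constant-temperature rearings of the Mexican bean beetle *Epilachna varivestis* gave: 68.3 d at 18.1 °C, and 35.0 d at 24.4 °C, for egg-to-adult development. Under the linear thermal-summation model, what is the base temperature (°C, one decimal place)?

11.5 °C

Linear rate model ⇒ the product D·(T − T_b) is constant across temperatures.
68.3·(18.1 − T_b) = 35.0·(24.4 − T_b)
T_b = (68.3·18.1 − 35.0·24.4) / (68.3 − 35.0) = 382.23 / 33.3 = 11.478 °C ≈ 11.5 °C.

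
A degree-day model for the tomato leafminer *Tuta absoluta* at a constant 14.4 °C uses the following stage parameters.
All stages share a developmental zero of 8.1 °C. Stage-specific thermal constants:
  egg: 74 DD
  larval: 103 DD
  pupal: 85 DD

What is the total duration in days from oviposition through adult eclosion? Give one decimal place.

41.6 days

Daily accumulation at 14.4 °C = 14.4 − 8.1 = 6.3 DD/day.
Total K = 74 + 103 + 85 = 262 DD.
Total duration = 262 / 6.3 = 41.587 ≈ 41.6 days.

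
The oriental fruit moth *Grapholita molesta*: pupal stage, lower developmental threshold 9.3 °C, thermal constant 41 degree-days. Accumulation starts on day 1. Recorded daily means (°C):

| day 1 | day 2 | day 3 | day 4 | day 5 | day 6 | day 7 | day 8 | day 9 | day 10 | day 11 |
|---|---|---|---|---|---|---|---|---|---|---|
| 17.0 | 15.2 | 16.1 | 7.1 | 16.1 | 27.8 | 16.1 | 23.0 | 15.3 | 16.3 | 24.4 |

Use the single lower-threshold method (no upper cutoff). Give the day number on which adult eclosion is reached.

day 6

Daily DD above 9.3 °C: 7.7, 5.9, 6.8, 0.0, 6.8, 18.5, 6.8, 13.7, 6.0, 7.0, 15.1.
Cumulative: 7.7, 13.6, 20.4, 20.4, 27.2, 45.7, 52.5, 66.2, 72.2, 79.2, 94.3.
The total first reaches 41 DD on day 6.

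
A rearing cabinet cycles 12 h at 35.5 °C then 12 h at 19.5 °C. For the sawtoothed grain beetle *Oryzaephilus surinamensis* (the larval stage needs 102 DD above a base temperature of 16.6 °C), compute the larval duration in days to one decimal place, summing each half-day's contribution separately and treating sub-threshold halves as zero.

Day half: max(0, 35.5 − 16.6) × 0.5 = 18.9 × 0.5 = 9.45 DD.
Night half: max(0, 19.5 − 16.6) × 0.5 = 2.9 × 0.5 = 1.45 DD.
Per 24 h: 10.90 DD/day.
Duration = 102 / 10.90 = 9.358 ≈ 9.4 days.

9.4 days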